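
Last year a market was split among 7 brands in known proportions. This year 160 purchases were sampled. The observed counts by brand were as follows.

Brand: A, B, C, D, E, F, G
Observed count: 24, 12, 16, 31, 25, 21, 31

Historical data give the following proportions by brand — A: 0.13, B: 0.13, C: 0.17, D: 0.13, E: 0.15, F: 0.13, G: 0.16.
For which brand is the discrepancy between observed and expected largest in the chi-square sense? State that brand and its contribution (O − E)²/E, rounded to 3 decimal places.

Expected counts E_i = n·p_i: 160×0.13 = 20.8, 160×0.13 = 20.8, 160×0.17 = 27.2, 160×0.13 = 20.8, 160×0.15 = 24, 160×0.13 = 20.8, 160×0.16 = 25.6.
cat         O        E   (O−E)²/E
A          24     20.8     0.4923
B          12     20.8     3.7231
C          16     27.2     4.6118
D          31     20.8     5.0019
E          25       24     0.0417
F          21     20.8     0.0019
G          31     25.6     1.1391
The largest term is for D: 5.002.

D, 5.002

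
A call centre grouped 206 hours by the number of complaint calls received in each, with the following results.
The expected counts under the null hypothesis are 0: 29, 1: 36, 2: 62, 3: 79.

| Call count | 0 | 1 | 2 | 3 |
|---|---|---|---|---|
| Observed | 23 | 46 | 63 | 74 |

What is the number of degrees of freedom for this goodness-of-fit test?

There are k = 4 categories and no parameters were estimated from the data, so df = 4 − 1 = 3.

3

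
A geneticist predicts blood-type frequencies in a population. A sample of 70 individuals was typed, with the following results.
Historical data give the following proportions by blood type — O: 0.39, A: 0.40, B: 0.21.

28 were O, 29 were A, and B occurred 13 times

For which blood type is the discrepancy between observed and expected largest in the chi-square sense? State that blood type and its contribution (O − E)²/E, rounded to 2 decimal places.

B, 0.20

Expected counts E_i = n·p_i: 70×0.39 = 27.3, 70×0.40 = 28, 70×0.21 = 14.7.
χ² = (28−27.3)²/27.3 + (29−28)²/28 + (13−14.7)²/14.7
   = 0.018 + 0.036 + 0.197
The largest term is for B: 0.20.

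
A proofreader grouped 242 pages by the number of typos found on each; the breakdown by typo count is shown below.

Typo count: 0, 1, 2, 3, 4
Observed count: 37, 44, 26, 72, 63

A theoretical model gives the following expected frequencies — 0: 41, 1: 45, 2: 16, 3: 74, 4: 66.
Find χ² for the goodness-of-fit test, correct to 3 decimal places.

0: (37 − 41)²/41 = 16/41 = 0.3902
1: (44 − 45)²/45 = 1/45 = 0.0222
2: (26 − 16)²/16 = 100/16 = 6.2500
3: (72 − 74)²/74 = 4/74 = 0.0541
4: (63 − 66)²/66 = 9/66 = 0.1364
Sum = 6.853

6.853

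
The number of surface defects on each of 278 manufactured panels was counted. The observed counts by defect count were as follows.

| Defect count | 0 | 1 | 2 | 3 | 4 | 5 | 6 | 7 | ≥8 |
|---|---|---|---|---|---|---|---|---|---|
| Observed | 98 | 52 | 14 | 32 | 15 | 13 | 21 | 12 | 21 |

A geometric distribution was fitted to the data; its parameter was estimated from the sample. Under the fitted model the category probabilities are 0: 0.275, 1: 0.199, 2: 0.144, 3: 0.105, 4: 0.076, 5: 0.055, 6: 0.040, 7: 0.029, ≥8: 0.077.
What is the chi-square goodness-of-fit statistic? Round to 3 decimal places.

Expected counts E_i = n·p_i: 278×0.275 = 76.45, 278×0.199 = 55.322, 278×0.144 = 40.032, 278×0.105 = 29.19, 278×0.076 = 21.128, 278×0.055 = 15.29, 278×0.040 = 11.12, 278×0.029 = 8.062, 278×0.077 = 21.406.
cat         O        E   (O−E)²/E
0          98    76.45     6.0746
1          52   55.322     0.1995
2          14   40.032    16.9281
3          32    29.19     0.2705
4          15   21.128     1.7774
5          13    15.29     0.3430
6          21    11.12     8.7783
7          12    8.062     1.9236
≥8         21   21.406     0.0077
Sum = 36.303

36.303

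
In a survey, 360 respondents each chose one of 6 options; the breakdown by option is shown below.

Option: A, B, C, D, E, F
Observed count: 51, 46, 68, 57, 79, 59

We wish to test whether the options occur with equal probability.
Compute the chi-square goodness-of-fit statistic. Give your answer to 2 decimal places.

Expected count for each of the 6 categories: 360/6 = 60.
χ² = (51−60)²/60 + (46−60)²/60 + (68−60)²/60 + (57−60)²/60 + (79−60)²/60 + (59−60)²/60
   = 1.350 + 3.267 + 1.067 + 0.150 + 6.017 + 0.017
Sum = 11.87

11.87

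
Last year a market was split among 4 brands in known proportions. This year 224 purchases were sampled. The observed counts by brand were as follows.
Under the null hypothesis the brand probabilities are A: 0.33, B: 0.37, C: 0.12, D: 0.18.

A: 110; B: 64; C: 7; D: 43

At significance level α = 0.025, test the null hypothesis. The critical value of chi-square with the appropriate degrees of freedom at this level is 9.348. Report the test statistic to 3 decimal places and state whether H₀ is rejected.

Expected counts E_i = n·p_i: 224×0.33 = 73.92, 224×0.37 = 82.88, 224×0.12 = 26.88, 224×0.18 = 40.32.
cat         O        E   (O−E)²/E
A         110    73.92    17.6105
B          64    82.88     4.3008
C           7    26.88    14.7029
D          43    40.32     0.1781
Sum = 36.792
df = 3. Since 36.792 > 9.348, we reject H₀.

36.792; reject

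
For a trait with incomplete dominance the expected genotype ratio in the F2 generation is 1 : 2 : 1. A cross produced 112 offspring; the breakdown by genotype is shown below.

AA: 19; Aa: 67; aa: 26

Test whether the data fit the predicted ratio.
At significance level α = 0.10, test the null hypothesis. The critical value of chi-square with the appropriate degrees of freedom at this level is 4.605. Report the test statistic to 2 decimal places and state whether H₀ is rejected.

Ratio total = 4. Expected counts: 112×1/4 = 28, 112×2/4 = 56, 112×1/4 = 28.
χ² = (19−28)²/28 + (67−56)²/56 + (26−28)²/28
   = 2.893 + 2.161 + 0.143
Sum = 5.20
df = 2. Since 5.20 > 4.605, we reject H₀.

5.20; reject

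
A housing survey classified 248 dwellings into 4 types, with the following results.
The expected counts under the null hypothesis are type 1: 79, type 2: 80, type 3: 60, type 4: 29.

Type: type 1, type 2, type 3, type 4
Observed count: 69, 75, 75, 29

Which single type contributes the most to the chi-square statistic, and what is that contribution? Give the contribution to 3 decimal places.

cat         O        E   (O−E)²/E
type 1     69       79     1.2658
type 2     75       80     0.3125
type 3     75       60     3.7500
type 4     29       29     0.0000
The largest term is for type 3: 3.750.

type 3, 3.750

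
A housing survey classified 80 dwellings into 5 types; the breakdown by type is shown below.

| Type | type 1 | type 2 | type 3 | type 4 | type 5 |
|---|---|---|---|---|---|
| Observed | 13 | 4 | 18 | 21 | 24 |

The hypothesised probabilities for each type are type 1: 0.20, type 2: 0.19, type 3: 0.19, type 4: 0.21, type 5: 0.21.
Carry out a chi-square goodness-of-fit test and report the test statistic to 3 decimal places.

13.467

Expected counts E_i = n·p_i: 80×0.20 = 16, 80×0.19 = 15.2, 80×0.19 = 15.2, 80×0.21 = 16.8, 80×0.21 = 16.8.
χ² = (13−16)²/16 + (4−15.2)²/15.2 + (18−15.2)²/15.2 + (21−16.8)²/16.8 + (24−16.8)²/16.8
   = 0.5625 + 8.2526 + 0.5158 + 1.0500 + 3.0857
Sum = 13.467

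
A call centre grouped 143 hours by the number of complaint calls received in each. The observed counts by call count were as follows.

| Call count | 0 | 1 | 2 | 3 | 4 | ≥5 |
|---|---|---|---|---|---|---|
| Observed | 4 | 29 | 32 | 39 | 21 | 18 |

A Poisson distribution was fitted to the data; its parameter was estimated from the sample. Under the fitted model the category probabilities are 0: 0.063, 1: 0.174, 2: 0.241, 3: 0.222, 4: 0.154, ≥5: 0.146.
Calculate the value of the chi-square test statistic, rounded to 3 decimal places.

Expected counts E_i = n·p_i: 143×0.063 = 9.009, 143×0.174 = 24.882, 143×0.241 = 34.463, 143×0.222 = 31.746, 143×0.154 = 22.022, 143×0.146 = 20.878.
χ² = (4−9.009)²/9.009 + (29−24.882)²/24.882 + (32−34.463)²/34.463 + (39−31.746)²/31.746 + (21−22.022)²/22.022 + (18−20.878)²/20.878
   = 2.7850 + 0.6815 + 0.1760 + 1.6575 + 0.0474 + 0.3967
Sum = 5.744

5.744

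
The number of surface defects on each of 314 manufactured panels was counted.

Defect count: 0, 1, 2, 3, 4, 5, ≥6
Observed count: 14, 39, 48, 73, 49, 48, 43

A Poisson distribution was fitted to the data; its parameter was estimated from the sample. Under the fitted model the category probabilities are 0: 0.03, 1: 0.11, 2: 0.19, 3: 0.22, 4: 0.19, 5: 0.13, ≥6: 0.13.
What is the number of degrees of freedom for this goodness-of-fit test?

There are k = 7 categories and 1 parameter estimated from the data, so df = 7 − 1 − 1 = 5.

5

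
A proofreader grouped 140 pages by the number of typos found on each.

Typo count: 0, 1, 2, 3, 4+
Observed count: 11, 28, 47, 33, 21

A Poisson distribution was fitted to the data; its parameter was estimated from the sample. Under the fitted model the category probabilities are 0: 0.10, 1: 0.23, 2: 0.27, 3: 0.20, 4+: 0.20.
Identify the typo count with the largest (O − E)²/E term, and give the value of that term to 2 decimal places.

Expected counts E_i = n·p_i: 140×0.10 = 14, 140×0.23 = 32.2, 140×0.27 = 37.8, 140×0.20 = 28, 140×0.20 = 28.
0: (11 − 14)²/14 = 9/14 = 0.643
1: (28 − 32.2)²/32.2 = 17.64/32.2 = 0.548
2: (47 − 37.8)²/37.8 = 84.64/37.8 = 2.239
3: (33 − 28)²/28 = 25/28 = 0.893
4+: (21 − 28)²/28 = 49/28 = 1.750
The largest term is for 2: 2.24.

2, 2.24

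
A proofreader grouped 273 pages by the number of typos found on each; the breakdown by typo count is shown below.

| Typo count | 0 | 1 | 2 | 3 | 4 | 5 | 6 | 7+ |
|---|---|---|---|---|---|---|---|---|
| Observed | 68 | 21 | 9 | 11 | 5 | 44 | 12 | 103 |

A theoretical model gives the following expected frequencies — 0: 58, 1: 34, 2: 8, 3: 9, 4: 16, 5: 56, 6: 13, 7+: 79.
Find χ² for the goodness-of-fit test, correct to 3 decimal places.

24.766

χ² = (68−58)²/58 + (21−34)²/34 + (9−8)²/8 + (11−9)²/9 + (5−16)²/16 + (44−56)²/56 + (12−13)²/13 + (103−79)²/79
   = 1.7241 + 4.9706 + 0.1250 + 0.4444 + 7.5625 + 2.5714 + 0.0769 + 7.2911
Sum = 24.766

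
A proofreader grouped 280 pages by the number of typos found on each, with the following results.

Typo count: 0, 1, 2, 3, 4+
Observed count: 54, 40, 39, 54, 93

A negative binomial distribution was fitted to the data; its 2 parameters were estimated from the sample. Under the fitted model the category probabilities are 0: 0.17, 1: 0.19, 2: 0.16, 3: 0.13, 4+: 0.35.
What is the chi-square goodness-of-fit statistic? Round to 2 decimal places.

Expected counts E_i = n·p_i: 280×0.17 = 47.6, 280×0.19 = 53.2, 280×0.16 = 44.8, 280×0.13 = 36.4, 280×0.35 = 98.
0: (54 − 47.6)²/47.6 = 40.96/47.6 = 0.861
1: (40 − 53.2)²/53.2 = 174.24/53.2 = 3.275
2: (39 − 44.8)²/44.8 = 33.64/44.8 = 0.751
3: (54 − 36.4)²/36.4 = 309.76/36.4 = 8.510
4+: (93 − 98)²/98 = 25/98 = 0.255
Sum = 13.65

13.65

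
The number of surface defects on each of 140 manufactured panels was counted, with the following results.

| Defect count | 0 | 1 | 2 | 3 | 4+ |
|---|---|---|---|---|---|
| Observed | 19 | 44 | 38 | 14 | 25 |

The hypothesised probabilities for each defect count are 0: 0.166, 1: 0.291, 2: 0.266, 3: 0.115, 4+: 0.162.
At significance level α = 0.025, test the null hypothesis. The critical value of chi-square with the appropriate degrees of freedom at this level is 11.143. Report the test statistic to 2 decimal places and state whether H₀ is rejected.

1.56; do not reject

Expected counts E_i = n·p_i: 140×0.166 = 23.24, 140×0.291 = 40.74, 140×0.266 = 37.24, 140×0.115 = 16.1, 140×0.162 = 22.68.
cat         O        E   (O−E)²/E
0          19    23.24      0.774
1          44    40.74      0.261
2          38    37.24      0.016
3          14     16.1      0.274
4+         25    22.68      0.237
Sum = 1.56
df = 4. Since 1.56 < 11.143, we do not reject H₀.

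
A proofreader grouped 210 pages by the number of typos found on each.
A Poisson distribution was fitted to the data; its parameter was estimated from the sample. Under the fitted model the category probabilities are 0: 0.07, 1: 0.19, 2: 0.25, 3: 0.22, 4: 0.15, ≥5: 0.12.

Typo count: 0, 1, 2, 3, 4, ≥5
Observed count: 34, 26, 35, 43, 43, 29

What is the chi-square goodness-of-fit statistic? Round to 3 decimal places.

Expected counts E_i = n·p_i: 210×0.07 = 14.7, 210×0.19 = 39.9, 210×0.25 = 52.5, 210×0.22 = 46.2, 210×0.15 = 31.5, 210×0.12 = 25.2.
cat         O        E   (O−E)²/E
0          34     14.7    25.3395
1          26     39.9     4.8424
2          35     52.5     5.8333
3          43     46.2     0.2216
4          43     31.5     4.1984
≥5         29     25.2     0.5730
Sum = 41.008

41.008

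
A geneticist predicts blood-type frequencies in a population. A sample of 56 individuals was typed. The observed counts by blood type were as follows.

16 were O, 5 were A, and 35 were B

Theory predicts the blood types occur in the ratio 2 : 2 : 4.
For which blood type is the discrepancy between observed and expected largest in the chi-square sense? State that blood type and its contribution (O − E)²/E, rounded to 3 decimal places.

A, 5.786

Ratio total = 8. Expected counts: 56×2/8 = 14, 56×2/8 = 14, 56×4/8 = 28.
χ² = (16−14)²/14 + (5−14)²/14 + (35−28)²/28
   = 0.2857 + 5.7857 + 1.7500
The largest term is for A: 5.786.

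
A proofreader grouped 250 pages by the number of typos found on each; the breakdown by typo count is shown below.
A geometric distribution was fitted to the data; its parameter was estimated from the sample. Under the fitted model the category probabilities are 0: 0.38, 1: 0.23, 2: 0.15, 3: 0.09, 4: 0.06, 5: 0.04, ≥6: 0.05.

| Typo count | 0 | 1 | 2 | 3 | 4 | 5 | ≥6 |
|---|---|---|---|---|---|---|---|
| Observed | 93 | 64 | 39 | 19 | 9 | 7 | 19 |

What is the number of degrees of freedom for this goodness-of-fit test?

5

There are k = 7 categories and 1 parameter estimated from the data, so df = 7 − 1 − 1 = 5.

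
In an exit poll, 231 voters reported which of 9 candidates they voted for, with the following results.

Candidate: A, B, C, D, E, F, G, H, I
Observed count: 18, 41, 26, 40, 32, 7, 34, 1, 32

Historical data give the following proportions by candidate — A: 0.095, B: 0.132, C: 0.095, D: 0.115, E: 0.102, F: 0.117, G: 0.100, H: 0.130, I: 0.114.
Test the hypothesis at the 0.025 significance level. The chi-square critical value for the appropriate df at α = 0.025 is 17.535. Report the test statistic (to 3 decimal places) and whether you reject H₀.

Expected counts E_i = n·p_i: 231×0.095 = 21.945, 231×0.132 = 30.492, 231×0.095 = 21.945, 231×0.115 = 26.565, 231×0.102 = 23.562, 231×0.117 = 27.027, 231×0.100 = 23.1, 231×0.130 = 30.03, 231×0.114 = 26.334.
A: (18 − 21.945)²/21.945 = 15.563025/21.945 = 0.7092
B: (41 − 30.492)²/30.492 = 110.418064/30.492 = 3.6212
C: (26 − 21.945)²/21.945 = 16.443025/21.945 = 0.7493
D: (40 − 26.565)²/26.565 = 180.499225/26.565 = 6.7946
E: (32 − 23.562)²/23.562 = 71.199844/23.562 = 3.0218
F: (7 − 27.027)²/27.027 = 401.080729/27.027 = 14.8400
G: (34 − 23.1)²/23.1 = 118.81/23.1 = 5.1433
H: (1 − 30.03)²/30.03 = 842.7409/30.03 = 28.0633
I: (32 − 26.334)²/26.334 = 32.103556/26.334 = 1.2191
Sum = 64.162
df = 8. Since 64.162 > 17.535, we reject H₀.

64.162; reject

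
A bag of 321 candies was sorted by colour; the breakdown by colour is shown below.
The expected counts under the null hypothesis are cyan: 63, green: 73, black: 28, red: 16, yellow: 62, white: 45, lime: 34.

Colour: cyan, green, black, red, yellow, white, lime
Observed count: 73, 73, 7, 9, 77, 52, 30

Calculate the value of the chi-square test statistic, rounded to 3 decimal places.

25.588

cat         O        E   (O−E)²/E
cyan       73       63     1.5873
green      73       73     0.0000
black       7       28    15.7500
red         9       16     3.0625
yellow     77       62     3.6290
white      52       45     1.0889
lime       30       34     0.4706
Sum = 25.588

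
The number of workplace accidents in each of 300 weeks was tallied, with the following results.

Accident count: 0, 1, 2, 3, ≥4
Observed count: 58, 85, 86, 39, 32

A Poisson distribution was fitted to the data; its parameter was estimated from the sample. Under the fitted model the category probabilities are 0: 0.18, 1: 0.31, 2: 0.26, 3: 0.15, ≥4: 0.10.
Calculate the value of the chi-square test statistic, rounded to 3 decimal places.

2.738

Expected counts E_i = n·p_i: 300×0.18 = 54, 300×0.31 = 93, 300×0.26 = 78, 300×0.15 = 45, 300×0.10 = 30.
χ² = (58−54)²/54 + (85−93)²/93 + (86−78)²/78 + (39−45)²/45 + (32−30)²/30
   = 0.2963 + 0.6882 + 0.8205 + 0.8000 + 0.1333
Sum = 2.738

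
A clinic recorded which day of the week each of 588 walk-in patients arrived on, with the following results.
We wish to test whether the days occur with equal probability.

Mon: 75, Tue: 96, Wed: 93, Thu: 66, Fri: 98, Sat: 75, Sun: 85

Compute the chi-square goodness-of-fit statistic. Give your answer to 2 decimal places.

10.81

Under H₀ each category has probability 1/7, so each expected count is 588/7 = 84.
cat         O        E   (O−E)²/E
Mon        75       84      0.964
Tue        96       84      1.714
Wed        93       84      0.964
Thu        66       84      3.857
Fri        98       84      2.333
Sat        75       84      0.964
Sun        85       84      0.012
Sum = 10.81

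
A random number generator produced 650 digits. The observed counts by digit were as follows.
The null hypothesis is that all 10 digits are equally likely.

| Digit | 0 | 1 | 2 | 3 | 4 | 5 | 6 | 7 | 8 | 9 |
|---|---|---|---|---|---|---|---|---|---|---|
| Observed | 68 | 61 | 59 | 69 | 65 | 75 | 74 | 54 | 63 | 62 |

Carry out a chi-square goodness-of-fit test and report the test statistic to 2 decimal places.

Under H₀ each category has probability 1/10, so each expected count is 650/10 = 65.
cat         O        E   (O−E)²/E
0          68       65      0.138
1          61       65      0.246
2          59       65      0.554
3          69       65      0.246
4          65       65      0.000
5          75       65      1.538
6          74       65      1.246
7          54       65      1.862
8          63       65      0.062
9          62       65      0.138
Sum = 6.03

6.03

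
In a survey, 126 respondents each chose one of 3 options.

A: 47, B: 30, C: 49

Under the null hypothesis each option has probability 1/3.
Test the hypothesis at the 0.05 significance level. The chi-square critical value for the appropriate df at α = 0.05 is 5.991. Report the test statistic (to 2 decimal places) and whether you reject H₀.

5.19; do not reject

Expected count for each of the 3 categories: 126/3 = 42.
χ² = (47−42)²/42 + (30−42)²/42 + (49−42)²/42
   = 0.595 + 3.429 + 1.167
Sum = 5.19
df = 2. Since 5.19 < 5.991, we do not reject H₀.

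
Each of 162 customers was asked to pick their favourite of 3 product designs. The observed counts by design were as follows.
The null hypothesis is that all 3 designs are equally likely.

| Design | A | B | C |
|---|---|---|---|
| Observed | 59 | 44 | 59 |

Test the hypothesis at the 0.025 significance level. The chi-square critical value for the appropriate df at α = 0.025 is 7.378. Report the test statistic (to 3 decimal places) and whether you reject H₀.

2.778; do not reject

Under H₀ each category has probability 1/3, so each expected count is 162/3 = 54.
χ² = (59−54)²/54 + (44−54)²/54 + (59−54)²/54
   = 0.4630 + 1.8519 + 0.4630
Sum = 2.778
df = 2. Since 2.778 < 7.378, we do not reject H₀.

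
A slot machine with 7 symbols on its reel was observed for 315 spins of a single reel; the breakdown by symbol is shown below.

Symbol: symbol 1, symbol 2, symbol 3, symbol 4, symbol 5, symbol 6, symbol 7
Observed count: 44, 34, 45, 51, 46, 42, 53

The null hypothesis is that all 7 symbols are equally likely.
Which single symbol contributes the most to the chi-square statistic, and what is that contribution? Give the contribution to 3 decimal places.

Expected count for each of the 7 categories: 315/7 = 45.
χ² = (44−45)²/45 + (34−45)²/45 + (45−45)²/45 + (51−45)²/45 + (46−45)²/45 + (42−45)²/45 + (53−45)²/45
   = 0.0222 + 2.6889 + 0.0000 + 0.8000 + 0.0222 + 0.2000 + 1.4222
The largest term is for symbol 2: 2.689.

symbol 2, 2.689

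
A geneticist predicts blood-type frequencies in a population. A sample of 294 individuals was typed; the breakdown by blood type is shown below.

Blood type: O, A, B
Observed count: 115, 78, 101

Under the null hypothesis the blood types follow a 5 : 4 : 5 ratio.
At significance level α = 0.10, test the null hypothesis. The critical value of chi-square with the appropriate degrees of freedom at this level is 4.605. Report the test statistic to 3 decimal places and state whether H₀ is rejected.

Ratio total = 14. Expected counts: 294×5/14 = 105, 294×4/14 = 84, 294×5/14 = 105.
cat         O        E   (O−E)²/E
O         115      105     0.9524
A          78       84     0.4286
B         101      105     0.1524
Sum = 1.533
df = 2. Since 1.533 < 4.605, we do not reject H₀.

1.533; do not reject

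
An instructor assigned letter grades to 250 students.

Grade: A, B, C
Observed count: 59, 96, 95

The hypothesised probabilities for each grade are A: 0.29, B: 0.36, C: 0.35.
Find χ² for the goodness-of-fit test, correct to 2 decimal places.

3.56

Expected counts E_i = n·p_i: 250×0.29 = 72.5, 250×0.36 = 90, 250×0.35 = 87.5.
A: (59 − 72.5)²/72.5 = 182.25/72.5 = 2.514
B: (96 − 90)²/90 = 36/90 = 0.400
C: (95 − 87.5)²/87.5 = 56.25/87.5 = 0.643
Sum = 3.56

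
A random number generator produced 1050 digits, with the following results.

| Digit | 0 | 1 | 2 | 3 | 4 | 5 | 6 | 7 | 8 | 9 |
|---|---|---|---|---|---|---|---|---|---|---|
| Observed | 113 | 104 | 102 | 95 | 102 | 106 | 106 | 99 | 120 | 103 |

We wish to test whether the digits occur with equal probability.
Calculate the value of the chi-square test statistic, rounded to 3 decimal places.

4.286

Expected count for each of the 10 categories: 1050/10 = 105.
χ² = (113−105)²/105 + (104−105)²/105 + (102−105)²/105 + (95−105)²/105 + (102−105)²/105 + (106−105)²/105 + (106−105)²/105 + (99−105)²/105 + (120−105)²/105 + (103−105)²/105
   = 0.6095 + 0.0095 + 0.0857 + 0.9524 + 0.0857 + 0.0095 + 0.0095 + 0.3429 + 2.1429 + 0.0381
Sum = 4.286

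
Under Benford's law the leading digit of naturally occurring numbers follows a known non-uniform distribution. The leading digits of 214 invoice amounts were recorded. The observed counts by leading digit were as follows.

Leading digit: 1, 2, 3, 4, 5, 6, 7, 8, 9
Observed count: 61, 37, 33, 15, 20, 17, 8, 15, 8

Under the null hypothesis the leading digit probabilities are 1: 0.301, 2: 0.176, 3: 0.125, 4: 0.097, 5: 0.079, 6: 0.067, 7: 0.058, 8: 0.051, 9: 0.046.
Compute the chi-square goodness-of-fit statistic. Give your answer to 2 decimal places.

Expected counts E_i = n·p_i: 214×0.301 = 64.414, 214×0.176 = 37.664, 214×0.125 = 26.75, 214×0.097 = 20.758, 214×0.079 = 16.906, 214×0.067 = 14.338, 214×0.058 = 12.412, 214×0.051 = 10.914, 214×0.046 = 9.844.
1: (61 − 64.414)²/64.414 = 11.655396/64.414 = 0.181
2: (37 − 37.664)²/37.664 = 0.440896/37.664 = 0.012
3: (33 − 26.75)²/26.75 = 39.0625/26.75 = 1.460
4: (15 − 20.758)²/20.758 = 33.154564/20.758 = 1.597
5: (20 − 16.906)²/16.906 = 9.572836/16.906 = 0.566
6: (17 − 14.338)²/14.338 = 7.086244/14.338 = 0.494
7: (8 − 12.412)²/12.412 = 19.465744/12.412 = 1.568
8: (15 − 10.914)²/10.914 = 16.695396/10.914 = 1.530
9: (8 − 9.844)²/9.844 = 3.400336/9.844 = 0.345
Sum = 7.75

7.75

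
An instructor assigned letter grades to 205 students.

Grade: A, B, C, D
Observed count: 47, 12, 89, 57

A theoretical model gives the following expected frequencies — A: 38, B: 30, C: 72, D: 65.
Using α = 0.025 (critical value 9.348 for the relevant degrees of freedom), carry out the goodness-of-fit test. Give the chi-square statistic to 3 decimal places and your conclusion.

A: (47 − 38)²/38 = 81/38 = 2.1316
B: (12 − 30)²/30 = 324/30 = 10.8000
C: (89 − 72)²/72 = 289/72 = 4.0139
D: (57 − 65)²/65 = 64/65 = 0.9846
Sum = 17.930
df = 3. Since 17.930 > 9.348, we reject H₀.

17.930; reject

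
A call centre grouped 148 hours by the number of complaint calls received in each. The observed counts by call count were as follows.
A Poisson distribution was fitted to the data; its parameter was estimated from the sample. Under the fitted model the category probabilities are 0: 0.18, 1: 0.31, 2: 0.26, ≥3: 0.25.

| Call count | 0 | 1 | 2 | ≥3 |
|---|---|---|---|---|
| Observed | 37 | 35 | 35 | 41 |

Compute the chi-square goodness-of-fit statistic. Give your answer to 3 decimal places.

Expected counts E_i = n·p_i: 148×0.18 = 26.64, 148×0.31 = 45.88, 148×0.26 = 38.48, 148×0.25 = 37.
χ² = (37−26.64)²/26.64 + (35−45.88)²/45.88 + (35−38.48)²/38.48 + (41−37)²/37
   = 4.0289 + 2.5801 + 0.3147 + 0.4324
Sum = 7.356

7.356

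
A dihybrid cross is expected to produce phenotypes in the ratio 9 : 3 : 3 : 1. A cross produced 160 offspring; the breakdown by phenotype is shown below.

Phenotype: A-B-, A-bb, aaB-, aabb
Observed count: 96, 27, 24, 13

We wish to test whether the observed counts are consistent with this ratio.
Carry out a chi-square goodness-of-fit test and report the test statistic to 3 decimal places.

2.800

Ratio total = 16. Expected counts: 160×9/16 = 90, 160×3/16 = 30, 160×3/16 = 30, 160×1/16 = 10.
χ² = (96−90)²/90 + (27−30)²/30 + (24−30)²/30 + (13−10)²/10
   = 0.4000 + 0.3000 + 1.2000 + 0.9000
Sum = 2.800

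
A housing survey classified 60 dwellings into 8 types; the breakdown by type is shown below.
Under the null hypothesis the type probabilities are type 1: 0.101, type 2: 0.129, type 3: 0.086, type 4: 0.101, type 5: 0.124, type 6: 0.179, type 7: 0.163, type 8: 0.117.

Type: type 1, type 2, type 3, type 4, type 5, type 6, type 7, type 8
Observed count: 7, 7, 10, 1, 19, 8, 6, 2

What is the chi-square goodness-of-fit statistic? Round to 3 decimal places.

Expected counts E_i = n·p_i: 60×0.101 = 6.06, 60×0.129 = 7.74, 60×0.086 = 5.16, 60×0.101 = 6.06, 60×0.124 = 7.44, 60×0.179 = 10.74, 60×0.163 = 9.78, 60×0.117 = 7.02.
χ² = (7−6.06)²/6.06 + (7−7.74)²/7.74 + (10−5.16)²/5.16 + (1−6.06)²/6.06 + (19−7.44)²/7.44 + (8−10.74)²/10.74 + (6−9.78)²/9.78 + (2−7.02)²/7.02
   = 0.1458 + 0.0707 + 4.5398 + 4.2250 + 17.9615 + 0.6990 + 1.4610 + 3.5898
Sum = 32.693

32.693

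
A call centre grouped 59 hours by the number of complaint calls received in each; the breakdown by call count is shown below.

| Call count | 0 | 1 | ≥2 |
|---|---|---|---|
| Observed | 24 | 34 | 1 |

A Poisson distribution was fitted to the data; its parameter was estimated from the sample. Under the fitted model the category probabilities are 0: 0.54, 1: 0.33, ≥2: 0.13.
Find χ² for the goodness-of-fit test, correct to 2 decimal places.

Expected counts E_i = n·p_i: 59×0.54 = 31.86, 59×0.33 = 19.47, 59×0.13 = 7.67.
χ² = (24−31.86)²/31.86 + (34−19.47)²/19.47 + (1−7.67)²/7.67
   = 1.939 + 10.843 + 5.800
Sum = 18.58

18.58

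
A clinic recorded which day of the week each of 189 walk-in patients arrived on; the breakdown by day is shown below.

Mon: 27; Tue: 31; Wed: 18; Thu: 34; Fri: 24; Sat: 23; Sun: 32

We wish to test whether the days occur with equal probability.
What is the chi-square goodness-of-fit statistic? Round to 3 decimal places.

7.259

Expected count for each of the 7 categories: 189/7 = 27.
χ² = (27−27)²/27 + (31−27)²/27 + (18−27)²/27 + (34−27)²/27 + (24−27)²/27 + (23−27)²/27 + (32−27)²/27
   = 0.0000 + 0.5926 + 3.0000 + 1.8148 + 0.3333 + 0.5926 + 0.9259
Sum = 7.259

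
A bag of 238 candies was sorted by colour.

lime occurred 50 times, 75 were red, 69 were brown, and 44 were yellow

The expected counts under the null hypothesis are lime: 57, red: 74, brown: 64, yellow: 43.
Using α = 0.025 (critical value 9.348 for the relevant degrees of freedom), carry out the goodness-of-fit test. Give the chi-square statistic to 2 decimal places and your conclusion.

lime: (50 − 57)²/57 = 49/57 = 0.860
red: (75 − 74)²/74 = 1/74 = 0.014
brown: (69 − 64)²/64 = 25/64 = 0.391
yellow: (44 − 43)²/43 = 1/43 = 0.023
Sum = 1.29
df = 3. Since 1.29 < 9.348, we do not reject H₀.

1.29; do not reject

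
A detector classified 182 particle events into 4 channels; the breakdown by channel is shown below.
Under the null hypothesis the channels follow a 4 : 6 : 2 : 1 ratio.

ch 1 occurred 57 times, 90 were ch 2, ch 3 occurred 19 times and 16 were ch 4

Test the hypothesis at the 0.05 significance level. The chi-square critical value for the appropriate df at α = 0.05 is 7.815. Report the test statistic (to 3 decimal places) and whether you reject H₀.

3.625; do not reject

Ratio total = 13. Expected counts: 182×4/13 = 56, 182×6/13 = 84, 182×2/13 = 28, 182×1/13 = 14.
χ² = (57−56)²/56 + (90−84)²/84 + (19−28)²/28 + (16−14)²/14
   = 0.0179 + 0.4286 + 2.8929 + 0.2857
Sum = 3.625
df = 3. Since 3.625 < 7.815, we do not reject H₀.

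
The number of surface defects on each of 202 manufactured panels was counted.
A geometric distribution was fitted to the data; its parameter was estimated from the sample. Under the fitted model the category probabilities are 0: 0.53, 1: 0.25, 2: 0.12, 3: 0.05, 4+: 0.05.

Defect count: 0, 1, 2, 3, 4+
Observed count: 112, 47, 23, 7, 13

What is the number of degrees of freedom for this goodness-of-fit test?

3

There are k = 5 categories and 1 parameter estimated from the data, so df = 5 − 1 − 1 = 3.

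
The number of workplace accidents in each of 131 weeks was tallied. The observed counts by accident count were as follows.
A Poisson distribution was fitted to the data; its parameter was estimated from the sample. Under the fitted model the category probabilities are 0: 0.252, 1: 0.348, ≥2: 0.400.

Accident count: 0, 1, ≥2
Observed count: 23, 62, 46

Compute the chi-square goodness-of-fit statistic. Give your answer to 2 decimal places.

Expected counts E_i = n·p_i: 131×0.252 = 33.012, 131×0.348 = 45.588, 131×0.400 = 52.4.
χ² = (23−33.012)²/33.012 + (62−45.588)²/45.588 + (46−52.4)²/52.4
   = 3.036 + 5.908 + 0.782
Sum = 9.73

9.73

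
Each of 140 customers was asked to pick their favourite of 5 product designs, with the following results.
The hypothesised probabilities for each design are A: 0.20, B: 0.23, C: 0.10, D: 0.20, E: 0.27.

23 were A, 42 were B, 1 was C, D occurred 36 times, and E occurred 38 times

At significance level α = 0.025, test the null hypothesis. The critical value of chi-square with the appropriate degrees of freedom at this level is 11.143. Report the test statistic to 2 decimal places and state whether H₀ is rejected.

Expected counts E_i = n·p_i: 140×0.20 = 28, 140×0.23 = 32.2, 140×0.10 = 14, 140×0.20 = 28, 140×0.27 = 37.8.
cat         O        E   (O−E)²/E
A          23       28      0.893
B          42     32.2      2.983
C           1       14     12.071
D          36       28      2.286
E          38     37.8      0.001
Sum = 18.23
df = 4. Since 18.23 > 11.143, we reject H₀.

18.23; reject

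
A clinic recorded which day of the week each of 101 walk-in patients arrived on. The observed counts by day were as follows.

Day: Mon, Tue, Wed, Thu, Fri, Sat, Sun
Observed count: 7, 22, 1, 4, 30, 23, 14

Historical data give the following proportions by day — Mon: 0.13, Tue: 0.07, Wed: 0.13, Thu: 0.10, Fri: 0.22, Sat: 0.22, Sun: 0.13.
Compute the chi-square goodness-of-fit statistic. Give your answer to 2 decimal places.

Expected counts E_i = n·p_i: 101×0.13 = 13.13, 101×0.07 = 7.07, 101×0.13 = 13.13, 101×0.10 = 10.1, 101×0.22 = 22.22, 101×0.22 = 22.22, 101×0.13 = 13.13.
Mon: (7 − 13.13)²/13.13 = 37.5769/13.13 = 2.862
Tue: (22 − 7.07)²/7.07 = 222.9049/7.07 = 31.528
Wed: (1 − 13.13)²/13.13 = 147.1369/13.13 = 11.206
Thu: (4 − 10.1)²/10.1 = 37.21/10.1 = 3.684
Fri: (30 − 22.22)²/22.22 = 60.5284/22.22 = 2.724
Sat: (23 − 22.22)²/22.22 = 0.6084/22.22 = 0.027
Sun: (14 − 13.13)²/13.13 = 0.7569/13.13 = 0.058
Sum = 52.09

52.09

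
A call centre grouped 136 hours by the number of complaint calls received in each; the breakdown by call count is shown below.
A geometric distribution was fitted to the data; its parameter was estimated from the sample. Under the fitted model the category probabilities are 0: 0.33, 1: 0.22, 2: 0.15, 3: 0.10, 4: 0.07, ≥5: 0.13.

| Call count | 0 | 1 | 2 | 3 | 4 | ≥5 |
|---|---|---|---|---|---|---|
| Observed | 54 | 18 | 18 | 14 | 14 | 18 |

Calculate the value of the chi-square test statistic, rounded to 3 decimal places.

Expected counts E_i = n·p_i: 136×0.33 = 44.88, 136×0.22 = 29.92, 136×0.15 = 20.4, 136×0.10 = 13.6, 136×0.07 = 9.52, 136×0.13 = 17.68.
χ² = (54−44.88)²/44.88 + (18−29.92)²/29.92 + (18−20.4)²/20.4 + (14−13.6)²/13.6 + (14−9.52)²/9.52 + (18−17.68)²/17.68
   = 1.8533 + 4.7489 + 0.2824 + 0.0118 + 2.1082 + 0.0058
Sum = 9.010

9.010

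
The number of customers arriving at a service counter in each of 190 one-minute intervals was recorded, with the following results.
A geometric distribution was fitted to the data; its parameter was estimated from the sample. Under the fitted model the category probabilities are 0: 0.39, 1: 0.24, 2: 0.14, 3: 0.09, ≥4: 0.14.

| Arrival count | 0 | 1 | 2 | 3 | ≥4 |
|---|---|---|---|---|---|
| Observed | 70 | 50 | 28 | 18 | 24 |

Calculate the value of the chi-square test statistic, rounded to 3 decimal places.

1.027

Expected counts E_i = n·p_i: 190×0.39 = 74.1, 190×0.24 = 45.6, 190×0.14 = 26.6, 190×0.09 = 17.1, 190×0.14 = 26.6.
cat         O        E   (O−E)²/E
0          70     74.1     0.2269
1          50     45.6     0.4246
2          28     26.6     0.0737
3          18     17.1     0.0474
≥4         24     26.6     0.2541
Sum = 1.027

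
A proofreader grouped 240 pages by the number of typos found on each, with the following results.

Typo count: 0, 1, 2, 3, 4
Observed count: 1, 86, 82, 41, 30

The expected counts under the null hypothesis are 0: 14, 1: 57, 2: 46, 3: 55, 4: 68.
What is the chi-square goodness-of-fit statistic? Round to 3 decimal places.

0: (1 − 14)²/14 = 169/14 = 12.0714
1: (86 − 57)²/57 = 841/57 = 14.7544
2: (82 − 46)²/46 = 1296/46 = 28.1739
3: (41 − 55)²/55 = 196/55 = 3.5636
4: (30 − 68)²/68 = 1444/68 = 21.2353
Sum = 79.799

79.799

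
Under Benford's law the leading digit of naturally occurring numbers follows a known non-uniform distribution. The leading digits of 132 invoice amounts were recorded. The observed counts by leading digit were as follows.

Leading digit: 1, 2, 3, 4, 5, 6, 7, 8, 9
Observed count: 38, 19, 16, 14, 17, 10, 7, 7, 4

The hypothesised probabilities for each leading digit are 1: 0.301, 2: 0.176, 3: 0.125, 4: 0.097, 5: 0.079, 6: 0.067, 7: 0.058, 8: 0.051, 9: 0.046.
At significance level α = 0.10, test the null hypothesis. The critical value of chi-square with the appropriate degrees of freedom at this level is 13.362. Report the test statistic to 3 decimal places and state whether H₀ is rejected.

6.040; do not reject

Expected counts E_i = n·p_i: 132×0.301 = 39.732, 132×0.176 = 23.232, 132×0.125 = 16.5, 132×0.097 = 12.804, 132×0.079 = 10.428, 132×0.067 = 8.844, 132×0.058 = 7.656, 132×0.051 = 6.732, 132×0.046 = 6.072.
cat         O        E   (O−E)²/E
1          38   39.732     0.0755
2          19   23.232     0.7709
3          16     16.5     0.0152
4          14   12.804     0.1117
5          17   10.428     4.1418
6          10    8.844     0.1511
7           7    7.656     0.0562
8           7    6.732     0.0107
9           4    6.072     0.7070
Sum = 6.040
df = 8. Since 6.040 < 13.362, we do not reject H₀.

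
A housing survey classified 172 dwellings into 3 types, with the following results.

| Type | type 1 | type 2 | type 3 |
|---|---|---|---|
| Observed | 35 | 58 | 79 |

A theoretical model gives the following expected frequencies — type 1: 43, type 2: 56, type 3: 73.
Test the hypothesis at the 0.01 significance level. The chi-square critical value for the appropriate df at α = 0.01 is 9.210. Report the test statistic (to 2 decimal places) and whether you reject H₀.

2.05; do not reject

χ² = (35−43)²/43 + (58−56)²/56 + (79−73)²/73
   = 1.488 + 0.071 + 0.493
Sum = 2.05
df = 2. Since 2.05 < 9.210, we do not reject H₀.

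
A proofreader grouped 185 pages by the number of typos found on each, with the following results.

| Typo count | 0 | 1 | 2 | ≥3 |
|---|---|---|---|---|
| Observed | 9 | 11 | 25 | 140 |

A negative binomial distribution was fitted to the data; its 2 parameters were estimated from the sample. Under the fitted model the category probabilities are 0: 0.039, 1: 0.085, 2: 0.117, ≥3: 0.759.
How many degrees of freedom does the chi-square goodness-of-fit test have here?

1

There are k = 4 categories and 2 parameters estimated from the data, so df = 4 − 1 − 2 = 1.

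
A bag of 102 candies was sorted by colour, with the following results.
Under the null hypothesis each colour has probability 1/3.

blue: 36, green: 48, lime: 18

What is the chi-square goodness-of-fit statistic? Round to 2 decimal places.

13.41

Expected count for each of the 3 categories: 102/3 = 34.
χ² = (36−34)²/34 + (48−34)²/34 + (18−34)²/34
   = 0.118 + 5.765 + 7.529
Sum = 13.41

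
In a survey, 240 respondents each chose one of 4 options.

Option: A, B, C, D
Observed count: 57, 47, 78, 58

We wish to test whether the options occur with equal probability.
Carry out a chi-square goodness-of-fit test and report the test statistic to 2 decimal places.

8.43

Expected count for each of the 4 categories: 240/4 = 60.
A: (57 − 60)²/60 = 9/60 = 0.150
B: (47 − 60)²/60 = 169/60 = 2.817
C: (78 − 60)²/60 = 324/60 = 5.400
D: (58 − 60)²/60 = 4/60 = 0.067
Sum = 8.43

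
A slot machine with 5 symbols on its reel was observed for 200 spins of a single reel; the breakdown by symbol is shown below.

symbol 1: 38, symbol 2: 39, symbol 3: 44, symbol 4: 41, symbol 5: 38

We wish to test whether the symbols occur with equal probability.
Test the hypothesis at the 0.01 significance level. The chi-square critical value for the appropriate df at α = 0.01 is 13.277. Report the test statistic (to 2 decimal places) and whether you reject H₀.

Under H₀ each category has probability 1/5, so each expected count is 200/5 = 40.
χ² = (38−40)²/40 + (39−40)²/40 + (44−40)²/40 + (41−40)²/40 + (38−40)²/40
   = 0.100 + 0.025 + 0.400 + 0.025 + 0.100
Sum = 0.65
df = 4. Since 0.65 < 13.277, we do not reject H₀.

0.65; do not reject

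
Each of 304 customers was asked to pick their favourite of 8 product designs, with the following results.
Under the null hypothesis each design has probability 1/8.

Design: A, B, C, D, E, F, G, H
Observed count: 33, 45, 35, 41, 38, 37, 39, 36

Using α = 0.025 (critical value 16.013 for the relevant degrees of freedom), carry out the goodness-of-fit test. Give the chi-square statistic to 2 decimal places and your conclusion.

Under H₀ each category has probability 1/8, so each expected count is 304/8 = 38.
cat         O        E   (O−E)²/E
A          33       38      0.658
B          45       38      1.289
C          35       38      0.237
D          41       38      0.237
E          38       38      0.000
F          37       38      0.026
G          39       38      0.026
H          36       38      0.105
Sum = 2.58
df = 7. Since 2.58 < 16.013, we do not reject H₀.

2.58; do not reject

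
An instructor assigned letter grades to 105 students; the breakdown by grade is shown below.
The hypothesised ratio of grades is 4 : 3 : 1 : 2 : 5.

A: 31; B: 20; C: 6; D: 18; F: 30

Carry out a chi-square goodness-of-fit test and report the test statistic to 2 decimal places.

2.37

Ratio total = 15. Expected counts: 105×4/15 = 28, 105×3/15 = 21, 105×1/15 = 7, 105×2/15 = 14, 105×5/15 = 35.
cat         O        E   (O−E)²/E
A          31       28      0.321
B          20       21      0.048
C           6        7      0.143
D          18       14      1.143
F          30       35      0.714
Sum = 2.37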